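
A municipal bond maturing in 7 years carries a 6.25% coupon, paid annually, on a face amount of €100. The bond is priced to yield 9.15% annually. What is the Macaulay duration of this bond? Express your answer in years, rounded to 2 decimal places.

5.77 years

Periodic yield y = 0.0915. Discount each cash flow and weight by its year:
  t   CF        PV=CF/(1+0.0915)^t    t·PV
  1         6.25         5.7261         5.7261
  2         6.25         5.2461        10.4921
  3         6.25         4.8063        14.4188
  4         6.25         4.4034        17.6135
  5         6.25         4.0342        20.1712
  6         6.25         3.6960        22.1763
  7       106.25        57.5656       402.9589
  Σ                     85.4776       493.5569
Price P = Σ PV = 85.4776.
Macaulay duration = Σ(t·PV) / P = 493.5569 / 85.4776 = 5.77411 years.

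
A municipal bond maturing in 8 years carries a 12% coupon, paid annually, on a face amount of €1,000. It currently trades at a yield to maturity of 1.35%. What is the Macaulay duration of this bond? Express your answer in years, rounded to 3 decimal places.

Periodic yield y = 0.0135. Discount each cash flow and weight by its year:
  t   CF        PV=CF/(1+0.0135)^t    t·PV
  1       120.00       118.4016       118.4016
  2       120.00       116.8244       233.6489
  3       120.00       115.2683       345.8050
  4       120.00       113.7329       454.9317
  5       120.00       112.2180       561.0899
  6       120.00       110.7232       664.3394
  7       120.00       109.2484       764.7386
  8     1,120.00     1,006.0695     8,048.5563
  Σ                  1,802.4864    11,191.5114
Price P = Σ PV = 1,802.4864.
Macaulay duration = Σ(t·PV) / P = 11,191.5114 / 1,802.4864 = 6.20893 years.

6.209 years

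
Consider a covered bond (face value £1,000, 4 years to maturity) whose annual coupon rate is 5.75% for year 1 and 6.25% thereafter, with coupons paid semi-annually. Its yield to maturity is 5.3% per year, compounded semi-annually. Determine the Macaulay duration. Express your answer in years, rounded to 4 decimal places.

3.6217 years

Periodic yield y = 0.0265. Discount each cash flow and weight by its period:
  t   CF        PV=CF/(1+0.0265)^t    t·PV
  1        28.75        28.0078        28.0078
  2        28.75        27.2847        54.5695
  3        31.25        28.8917        86.6751
  4        31.25        28.1458       112.5834
  5        31.25        27.4192       137.0961
  6        31.25        26.7114       160.2683
  7        31.25        26.0218       182.1526
  8     1,031.25       836.5508     6,692.4066
  Σ                  1,029.0333     7,453.7594
Price P = Σ PV = 1,029.0333.
Macaulay duration = Σ(t·PV) / P = 7,453.7594 / 1,029.0333 = 7.24346 half-year periods.
In years: 7.24346 / 2 = 3.62173 years.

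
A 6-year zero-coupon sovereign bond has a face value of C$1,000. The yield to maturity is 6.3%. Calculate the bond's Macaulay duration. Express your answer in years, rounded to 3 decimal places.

A zero-coupon bond has a single cash flow at maturity, so its Macaulay duration equals its maturity: 6 years.

6.000 years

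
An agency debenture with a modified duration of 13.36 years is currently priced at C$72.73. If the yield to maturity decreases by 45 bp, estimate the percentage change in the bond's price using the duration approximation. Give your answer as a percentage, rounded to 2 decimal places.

Duration approximation: ΔP/P ≈ -D_mod · Δy = -13.36 × (-0.0045) = +0.060120.
As a percentage: +6.0120%.

+6.01%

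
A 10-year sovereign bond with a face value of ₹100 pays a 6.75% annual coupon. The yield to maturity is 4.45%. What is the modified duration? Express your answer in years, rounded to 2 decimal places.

Periodic yield y = 0.0445. First find Macaulay duration:
  t   CF        PV=CF/(1+0.0445)^t    t·PV
  1         6.75         6.4624         6.4624
  2         6.75         6.1871        12.3742
  3         6.75         5.9235        17.7705
  4         6.75         5.6711        22.6845
  5         6.75         5.4295        27.1476
  6         6.75         5.1982        31.1892
  7         6.75         4.9767        34.8372
  8         6.75         4.7647        38.1177
  9         6.75         4.5617        41.0554
  10      106.75        69.0690       690.6904
  Σ                    118.2441       922.3291
P = 118.2441; Macaulay duration = 922.3291 / 118.2441 = 7.80021 years.
Modified duration = D_Mac / (1 + y) = 7.80021 / 1.0445 = 7.46789 years.

7.47 years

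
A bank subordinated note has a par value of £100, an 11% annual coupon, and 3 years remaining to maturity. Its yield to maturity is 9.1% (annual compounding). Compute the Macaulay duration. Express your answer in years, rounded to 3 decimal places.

Periodic yield y = 0.091. Discount each cash flow and weight by its year:
  t   CF        PV=CF/(1+0.091)^t    t·PV
  1        11.00        10.0825        10.0825
  2        11.00         9.2415        18.4830
  3       111.00        85.4769       256.4307
  Σ                    104.8009       284.9962
Price P = Σ PV = 104.8009.
Macaulay duration = Σ(t·PV) / P = 284.9962 / 104.8009 = 2.71941 years.

2.719 years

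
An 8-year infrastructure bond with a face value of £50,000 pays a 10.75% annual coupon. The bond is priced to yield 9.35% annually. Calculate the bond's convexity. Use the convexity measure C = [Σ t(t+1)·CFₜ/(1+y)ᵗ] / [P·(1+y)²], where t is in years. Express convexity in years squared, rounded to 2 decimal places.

With y = 0.0935:
  t   CF        PV=CF/(1+0.0935)^t    t·PV        t(t+1)·PV
  1     5,375.00     4,915.4092     4,915.4092       9,830.8185
  2     5,375.00     4,495.1159     8,990.2318      26,970.6954
  3     5,375.00     4,110.7599    12,332.2796      49,329.1182
  4     5,375.00     3,759.2683    15,037.0731      75,185.3654
  5     5,375.00     3,437.8311    17,189.1553     103,134.9320
  6     5,375.00     3,143.8784    18,863.2706     132,042.8942
  7     5,375.00     2,875.0603    20,125.4221     161,003.3765
  8    55,375.00    27,087.1580   216,697.2636   1,950,275.3726
  Σ                 53,824.4810   314,150.1053   2,507,772.5727
P = 53,824.4810.
Convexity = Σ t(t+1)·PV / [P·(1+y)²] = 2,507,772.5727 / (53,824.4810 × 1.195742) = 38.96464.

38.96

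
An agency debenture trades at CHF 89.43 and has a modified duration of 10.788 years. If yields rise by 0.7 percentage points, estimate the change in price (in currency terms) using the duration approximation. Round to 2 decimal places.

Duration approximation: ΔP/P ≈ -D_mod · Δy = -10.788 × (+0.007) = -0.075516.
ΔP ≈ 89.43 × (-0.075516) = -6.75339588.

-CHF 6.75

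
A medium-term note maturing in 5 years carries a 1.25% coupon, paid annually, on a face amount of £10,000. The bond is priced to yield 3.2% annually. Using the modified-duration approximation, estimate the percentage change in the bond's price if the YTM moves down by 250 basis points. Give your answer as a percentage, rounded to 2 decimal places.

+11.80%

Periodic yield y = 0.032. Modified duration first:
  t   CF        PV=CF/(1+0.032)^t    t·PV
  1       125.00       121.1240       121.1240
  2       125.00       117.3682       234.7365
  3       125.00       113.7289       341.1868
  4       125.00       110.2024       440.8098
  5    10,125.00     8,649.6104    43,248.0519
  Σ                  9,112.0340    44,385.9090
P = 9,112.0340; D_Mac = 4.87113 yrs; D_mod = 4.87113/(1+0.032) = 4.72009 yrs.
ΔP/P ≈ -D_mod · Δy = -4.72009 × (-0.025) = +0.118002 = +11.8002%.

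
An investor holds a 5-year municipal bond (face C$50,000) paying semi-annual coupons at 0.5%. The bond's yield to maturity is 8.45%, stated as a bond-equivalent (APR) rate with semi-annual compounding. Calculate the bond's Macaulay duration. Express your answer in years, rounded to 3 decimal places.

Periodic yield y = 0.04225. Discount each cash flow and weight by its period:
  t   CF        PV=CF/(1+0.04225)^t    t·PV
  1       125.00       119.9328       119.9328
  2       125.00       115.0711       230.1422
  3       125.00       110.4064       331.2192
  4       125.00       105.9308       423.7233
  5       125.00       101.6367       508.1834
  6       125.00        97.5166       585.0997
  7       125.00        93.5635       654.9448
  8       125.00        89.7707       718.1659
  9       125.00        86.1317       775.1850
  10   50,125.00    33,138.6909   331,386.9086
  Σ                 34,058.6513   335,733.5050
Price P = Σ PV = 34,058.6513.
Macaulay duration = Σ(t·PV) / P = 335,733.5050 / 34,058.6513 = 9.85751 half-year periods.
In years: 9.85751 / 2 = 4.92876 years.

4.929 years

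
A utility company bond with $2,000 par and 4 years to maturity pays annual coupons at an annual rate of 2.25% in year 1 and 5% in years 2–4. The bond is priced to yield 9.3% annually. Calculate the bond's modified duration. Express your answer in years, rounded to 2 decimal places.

3.46 years

Periodic yield y = 0.093. First find Macaulay duration:
  t   CF        PV=CF/(1+0.093)^t    t·PV
  1        45.00        41.1711        41.1711
  2       100.00        83.7066       167.4132
  3       100.00        76.5843       229.7528
  4     2,100.00     1,471.4267     5,885.7070
  Σ                  1,672.8887     6,324.0441
P = 1,672.8887; Macaulay duration = 6,324.0441 / 1,672.8887 = 3.78031 years.
Modified duration = D_Mac / (1 + y) = 3.78031 / 1.093 = 3.45866 years.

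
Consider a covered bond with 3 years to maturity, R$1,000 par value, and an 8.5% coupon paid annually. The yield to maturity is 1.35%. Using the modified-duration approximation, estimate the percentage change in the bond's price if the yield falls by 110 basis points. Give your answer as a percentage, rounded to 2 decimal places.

+3.03%

Periodic yield y = 0.0135. Modified duration first:
  t   CF        PV=CF/(1+0.0135)^t    t·PV
  1        85.00        83.8678        83.8678
  2        85.00        82.7507       165.5013
  3     1,085.00     1,042.2178     3,126.6533
  Σ                  1,208.8362     3,376.0224
P = 1,208.8362; D_Mac = 2.79279 yrs; D_mod = 2.79279/(1+0.0135) = 2.75559 yrs.
ΔP/P ≈ -D_mod · Δy = -2.75559 × (-0.011) = +0.030311 = +3.0311%.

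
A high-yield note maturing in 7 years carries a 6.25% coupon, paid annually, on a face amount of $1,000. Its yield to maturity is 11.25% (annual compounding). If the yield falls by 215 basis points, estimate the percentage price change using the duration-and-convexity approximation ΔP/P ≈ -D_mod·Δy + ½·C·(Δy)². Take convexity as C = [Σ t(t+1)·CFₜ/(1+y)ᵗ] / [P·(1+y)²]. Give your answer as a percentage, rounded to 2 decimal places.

+11.80%

With y = 0.1125:
  t   CF        PV=CF/(1+0.1125)^t    t·PV        t(t+1)·PV
  1        62.50        56.1798        56.1798         112.3596
  2        62.50        50.4987       100.9973         302.9920
  3        62.50        45.3921       136.1762         544.7048
  4        62.50        40.8019       163.2074         816.0372
  5        62.50        36.6758       183.3791       1,100.2748
  6        62.50        32.9670       197.8022       1,384.6155
  7     1,062.50       503.7659     3,526.3616      28,210.8926
  Σ                    766.2812     4,364.1037      32,471.8765
P = 766.2812; D_Mac = 5.69517 yrs; D_mod = 5.11926 yrs; C = 34.23885.
Duration effect: -5.11926 × (-0.0215) = +0.110064
Convexity effect: 0.5 × 34.23885 × (-0.0215)² = +0.0079135
ΔP/P ≈ +0.110064 + 0.0079135 = +0.117977 = +11.7977%.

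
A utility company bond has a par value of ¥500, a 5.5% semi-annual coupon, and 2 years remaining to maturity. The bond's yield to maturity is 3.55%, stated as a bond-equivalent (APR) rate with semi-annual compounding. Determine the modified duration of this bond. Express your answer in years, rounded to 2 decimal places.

1.89 years

Periodic yield y = 0.01775. First find Macaulay duration:
  t   CF        PV=CF/(1+0.01775)^t    t·PV
  1        13.75        13.5102        13.5102
  2        13.75        13.2746        26.5491
  3        13.75        13.0431        39.1292
  4       513.75       478.8367     1,915.3466
  Σ                    518.6645     1,994.5351
P = 518.6645; Macaulay duration = 1,994.5351 / 518.6645 = 3.84552 half-year periods = 1.92276 years.
Modified duration = D_Mac / (1 + y) = 1.92276 / 1.01775 = 1.88923 years.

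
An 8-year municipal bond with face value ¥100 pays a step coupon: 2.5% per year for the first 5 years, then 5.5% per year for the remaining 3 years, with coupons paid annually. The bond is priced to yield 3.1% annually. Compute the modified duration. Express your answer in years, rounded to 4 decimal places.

7.0878 years

Periodic yield y = 0.031. First find Macaulay duration:
  t   CF        PV=CF/(1+0.031)^t    t·PV
  1         2.50         2.4248         2.4248
  2         2.50         2.3519         4.7038
  3         2.50         2.2812         6.8436
  4         2.50         2.2126         8.8504
  5         2.50         2.1461        10.7304
  6         5.50         4.5794        27.4765
  7         5.50         4.4417        31.0921
  8       105.50        82.6386       661.1091
  Σ                    103.0764       753.2309
P = 103.0764; Macaulay duration = 753.2309 / 103.0764 = 7.30750 years.
Modified duration = D_Mac / (1 + y) = 7.30750 / 1.031 = 7.08778 years.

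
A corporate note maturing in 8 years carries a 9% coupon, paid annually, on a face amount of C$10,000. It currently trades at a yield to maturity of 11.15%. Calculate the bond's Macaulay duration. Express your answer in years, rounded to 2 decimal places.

Periodic yield y = 0.1115. Discount each cash flow and weight by its year:
  t   CF        PV=CF/(1+0.1115)^t    t·PV
  1       900.00       809.7166       809.7166
  2       900.00       728.4900     1,456.9799
  3       900.00       655.4116     1,966.2347
  4       900.00       589.6640     2,358.6561
  5       900.00       530.5120     2,652.5598
  6       900.00       477.2937     2,863.7622
  7       900.00       429.4140     3,005.8983
  8    10,900.00     4,678.9754    37,431.8032
  Σ                  8,899.4773    52,545.6109
Price P = Σ PV = 8,899.4773.
Macaulay duration = Σ(t·PV) / P = 52,545.6109 / 8,899.4773 = 5.90435 years.

5.90 years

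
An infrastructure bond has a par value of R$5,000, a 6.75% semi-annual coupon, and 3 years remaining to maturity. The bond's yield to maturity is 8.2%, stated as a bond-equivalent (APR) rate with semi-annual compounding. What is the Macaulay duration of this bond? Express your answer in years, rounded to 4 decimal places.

2.7602 years

Periodic yield y = 0.041. Discount each cash flow and weight by its period:
  t   CF        PV=CF/(1+0.041)^t    t·PV
  1       168.75       162.1037       162.1037
  2       168.75       155.7193       311.4385
  3       168.75       149.5862       448.7587
  4       168.75       143.6947       574.7790
  5       168.75       138.0353       690.1765
  6     5,168.75     4,061.4504    24,368.7022
  Σ                  4,810.5896    26,555.9585
Price P = Σ PV = 4,810.5896.
Macaulay duration = Σ(t·PV) / P = 26,555.9585 / 4,810.5896 = 5.52031 half-year periods.
In years: 5.52031 / 2 = 2.76016 years.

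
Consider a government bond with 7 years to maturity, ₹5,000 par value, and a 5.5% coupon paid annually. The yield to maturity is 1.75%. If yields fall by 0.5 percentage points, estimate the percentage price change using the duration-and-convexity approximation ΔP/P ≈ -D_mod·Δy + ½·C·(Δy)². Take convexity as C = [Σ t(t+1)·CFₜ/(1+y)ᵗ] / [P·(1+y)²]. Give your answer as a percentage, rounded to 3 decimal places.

With y = 0.0175:
  t   CF        PV=CF/(1+0.0175)^t    t·PV        t(t+1)·PV
  1       275.00       270.2703       270.2703         540.5405
  2       275.00       265.6219       531.2438       1,593.7313
  3       275.00       261.0535       783.1604       3,132.6414
  4       275.00       256.5636     1,026.2544       5,131.2718
  5       275.00       252.1509     1,260.7547       7,564.5284
  6       275.00       247.8142     1,486.8852      10,408.1964
  7     5,275.00     4,671.7709    32,702.3964     261,619.1713
  Σ                  6,225.2453    38,060.9651     289,990.0812
P = 6,225.2453; D_Mac = 6.11397 yrs; D_mod = 6.00882 yrs; C = 44.99434.
Duration effect: -6.00882 × (-0.005) = +0.030044
Convexity effect: 0.5 × 44.99434 × (-0.005)² = +0.0005624
ΔP/P ≈ +0.030044 + 0.0005624 = +0.030607 = +3.0607%.

+3.061%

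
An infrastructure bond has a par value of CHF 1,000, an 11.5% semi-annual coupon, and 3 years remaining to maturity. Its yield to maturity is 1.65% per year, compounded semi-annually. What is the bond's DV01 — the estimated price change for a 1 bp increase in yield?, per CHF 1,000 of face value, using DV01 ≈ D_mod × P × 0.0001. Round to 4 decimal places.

CHF 0.3410

Periodic yield y = 0.00825.
  t   CF        PV=CF/(1+0.00825)^t    t·PV
  1        57.50        57.0295        57.0295
  2        57.50        56.5629       113.1257
  3        57.50        56.1000       168.3001
  4        57.50        55.6410       222.5640
  5        57.50        55.1857       275.9286
  6     1,057.50     1,006.6326     6,039.7956
  Σ                  1,287.1517     6,876.7435
P = 1,287.1517; D_Mac = 5.34261 half-year periods = 2.67130 yrs; D_mod = 2.64944 yrs.
DV01 ≈ 2.64944 × 1,287.1517 × 0.0001 = 0.341024.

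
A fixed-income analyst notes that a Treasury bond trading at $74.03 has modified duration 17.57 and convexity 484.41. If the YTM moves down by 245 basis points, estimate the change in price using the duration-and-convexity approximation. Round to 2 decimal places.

Duration effect: -D_mod·Δy = -17.57 × (-0.0245) = +0.430465
Convexity effect: ½·C·(Δy)² = 0.5 × 484.41 × (-0.0245)² = +0.14538355125
ΔP/P ≈ +0.430465 + 0.14538355125 = +0.57584855125
ΔP ≈ 74.03 × (+0.57584855125) = +42.6300682490375.

+$42.63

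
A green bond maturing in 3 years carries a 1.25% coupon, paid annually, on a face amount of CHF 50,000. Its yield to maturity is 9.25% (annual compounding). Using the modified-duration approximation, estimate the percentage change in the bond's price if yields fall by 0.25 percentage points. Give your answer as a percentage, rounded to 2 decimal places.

+0.68%

Periodic yield y = 0.0925. Modified duration first:
  t   CF        PV=CF/(1+0.0925)^t    t·PV
  1       625.00       572.0824       572.0824
  2       625.00       523.6452     1,047.2904
  3    50,625.00    38,824.0376   116,472.1129
  Σ                 39,919.7652   118,091.4857
P = 39,919.7652; D_Mac = 2.95822 yrs; D_mod = 2.95822/(1+0.0925) = 2.70775 yrs.
ΔP/P ≈ -D_mod · Δy = -2.70775 × (-0.0025) = +0.006769 = +0.6769%.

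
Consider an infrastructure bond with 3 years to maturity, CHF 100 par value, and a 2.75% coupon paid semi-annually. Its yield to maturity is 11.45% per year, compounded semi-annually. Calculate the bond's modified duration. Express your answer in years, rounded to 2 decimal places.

Periodic yield y = 0.05725. First find Macaulay duration:
  t   CF        PV=CF/(1+0.05725)^t    t·PV
  1        1.375         1.3005         1.3005
  2        1.375         1.2301         2.4602
  3        1.375         1.1635         3.4905
  4        1.375         1.1005         4.4020
  5        1.375         1.0409         5.2046
  6      101.375        72.5880       435.5279
  Σ                     78.4236       452.3858
P = 78.4236; Macaulay duration = 452.3858 / 78.4236 = 5.76849 half-year periods = 2.88425 years.
Modified duration = D_Mac / (1 + y) = 2.88425 / 1.05725 = 2.72806 years.

2.73 years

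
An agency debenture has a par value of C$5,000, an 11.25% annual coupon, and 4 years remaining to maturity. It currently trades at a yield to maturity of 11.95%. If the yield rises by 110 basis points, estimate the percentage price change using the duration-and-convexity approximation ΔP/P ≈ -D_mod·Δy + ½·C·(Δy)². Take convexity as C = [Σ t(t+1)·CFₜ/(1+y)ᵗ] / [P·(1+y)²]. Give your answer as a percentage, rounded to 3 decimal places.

-3.289%

With y = 0.1195:
  t   CF        PV=CF/(1+0.1195)^t    t·PV        t(t+1)·PV
  1       562.50       502.4565       502.4565       1,004.9129
  2       562.50       448.8222       897.6444       2,692.9332
  3       562.50       400.9131     1,202.7393       4,810.9570
  4     5,562.50     3,541.3890    14,165.5559      70,827.7797
  Σ                  4,893.5807    16,768.3961      79,336.5829
P = 4,893.5807; D_Mac = 3.42661 yrs; D_mod = 3.06084 yrs; C = 12.93596.
Duration effect: -3.06084 × (+0.011) = -0.033669
Convexity effect: 0.5 × 12.93596 × (0.011)² = +0.0007826
ΔP/P ≈ -0.033669 + 0.0007826 = -0.032887 = -3.2887%.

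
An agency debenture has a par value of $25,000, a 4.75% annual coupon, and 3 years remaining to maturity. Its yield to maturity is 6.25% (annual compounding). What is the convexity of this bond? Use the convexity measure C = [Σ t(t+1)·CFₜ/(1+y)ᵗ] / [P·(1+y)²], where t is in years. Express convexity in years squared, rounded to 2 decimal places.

9.98

With y = 0.0625:
  t   CF        PV=CF/(1+0.0625)^t    t·PV        t(t+1)·PV
  1     1,187.50     1,117.6471     1,117.6471       2,235.2941
  2     1,187.50     1,051.9031     2,103.8062       6,311.4187
  3    26,187.50    21,832.6888    65,498.0664     261,992.2654
  Σ                 24,002.2390    68,719.5196     270,538.9782
P = 24,002.2390.
Convexity = Σ t(t+1)·PV / [P·(1+y)²] = 270,538.9782 / (24,002.2390 × 1.128906) = 9.98436.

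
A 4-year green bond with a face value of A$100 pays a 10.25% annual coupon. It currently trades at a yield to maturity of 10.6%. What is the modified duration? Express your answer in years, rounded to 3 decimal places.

3.140 years

Periodic yield y = 0.106. First find Macaulay duration:
  t   CF        PV=CF/(1+0.106)^t    t·PV
  1        10.25         9.2676         9.2676
  2        10.25         8.3794        16.7588
  3        10.25         7.5763        22.7290
  4       110.25        73.6814       294.7258
  Σ                     98.9048       343.4812
P = 98.9048; Macaulay duration = 343.4812 / 98.9048 = 3.47285 years.
Modified duration = D_Mac / (1 + y) = 3.47285 / 1.106 = 3.14001 years.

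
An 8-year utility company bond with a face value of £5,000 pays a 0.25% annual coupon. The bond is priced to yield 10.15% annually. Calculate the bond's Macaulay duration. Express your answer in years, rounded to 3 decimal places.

7.888 years

Periodic yield y = 0.1015. Discount each cash flow and weight by its year:
  t   CF        PV=CF/(1+0.1015)^t    t·PV
  1        12.50        11.3482        11.3482
  2        12.50        10.3025        20.6049
  3        12.50         9.3531        28.0594
  4        12.50         8.4913        33.9650
  5        12.50         7.7088        38.5441
  6        12.50         6.9985        41.9908
  7        12.50         6.3536        44.4751
  8     5,012.50     2,313.0146    18,504.1168
  Σ                  2,373.5705    18,723.1042
Price P = Σ PV = 2,373.5705.
Macaulay duration = Σ(t·PV) / P = 18,723.1042 / 2,373.5705 = 7.88816 years.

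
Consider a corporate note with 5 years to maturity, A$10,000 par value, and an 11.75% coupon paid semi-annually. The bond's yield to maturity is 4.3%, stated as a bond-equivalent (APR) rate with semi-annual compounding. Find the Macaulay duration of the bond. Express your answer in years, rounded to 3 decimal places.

Periodic yield y = 0.0215. Discount each cash flow and weight by its period:
  t   CF        PV=CF/(1+0.0215)^t    t·PV
  1       587.50       575.1346       575.1346
  2       587.50       563.0295     1,126.0589
  3       587.50       551.1791     1,653.5374
  4       587.50       539.5782     2,158.3128
  5       587.50       528.2214     2,641.1071
  6       587.50       517.1037     3,102.6222
  7       587.50       506.2200     3,543.5398
  8       587.50       495.5653     3,964.5225
  9       587.50       485.1349     4,366.2142
  10   10,587.50     8,558.7376    85,587.3764
  Σ                 13,319.9044   108,718.4260
Price P = Σ PV = 13,319.9044.
Macaulay duration = Σ(t·PV) / P = 108,718.4260 / 13,319.9044 = 8.16210 half-year periods.
In years: 8.16210 / 2 = 4.08105 years.

4.081 years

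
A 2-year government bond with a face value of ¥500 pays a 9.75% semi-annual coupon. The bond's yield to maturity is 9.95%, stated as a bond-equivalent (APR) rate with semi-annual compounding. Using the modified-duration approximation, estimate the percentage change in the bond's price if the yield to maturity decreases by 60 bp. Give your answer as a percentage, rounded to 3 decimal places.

+1.066%

Periodic yield y = 0.04975. Modified duration first:
  t   CF        PV=CF/(1+0.04975)^t    t·PV
  1       24.375        23.2198        23.2198
  2       24.375        22.1194        44.2388
  3       24.375        21.0711        63.2133
  4      524.375       431.8157     1,727.2629
  Σ                    498.2260     1,857.9347
P = 498.2260; D_Mac = 3.72910 half-year periods = 1.86455 yrs; D_mod = 1.86455/(1+0.04975) = 1.77618 yrs.
ΔP/P ≈ -D_mod · Δy = -1.77618 × (-0.006) = +0.010657 = +1.0657%.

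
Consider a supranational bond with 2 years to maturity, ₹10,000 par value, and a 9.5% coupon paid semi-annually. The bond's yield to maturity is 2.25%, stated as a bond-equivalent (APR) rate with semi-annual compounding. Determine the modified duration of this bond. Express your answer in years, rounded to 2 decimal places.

1.86 years

Periodic yield y = 0.01125. First find Macaulay duration:
  t   CF        PV=CF/(1+0.01125)^t    t·PV
  1       475.00       469.7157       469.7157
  2       475.00       464.4902       928.9804
  3       475.00       459.3228     1,377.9684
  4    10,475.00    10,016.5899    40,066.3596
  Σ                 11,410.1186    42,843.0241
P = 11,410.1186; Macaulay duration = 42,843.0241 / 11,410.1186 = 3.75483 half-year periods = 1.87741 years.
Modified duration = D_Mac / (1 + y) = 1.87741 / 1.01125 = 1.85653 years.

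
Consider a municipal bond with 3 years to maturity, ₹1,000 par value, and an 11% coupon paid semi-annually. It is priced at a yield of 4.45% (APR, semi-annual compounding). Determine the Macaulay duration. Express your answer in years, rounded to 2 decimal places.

Periodic yield y = 0.02225. Discount each cash flow and weight by its period:
  t   CF        PV=CF/(1+0.02225)^t    t·PV
  1        55.00        53.8029        53.8029
  2        55.00        52.6318       105.2637
  3        55.00        51.4863       154.4588
  4        55.00        50.3656       201.4625
  5        55.00        49.2694       246.3469
  6     1,055.00       924.5060     5,547.0361
  Σ                  1,182.0620     6,308.3708
Price P = Σ PV = 1,182.0620.
Macaulay duration = Σ(t·PV) / P = 6,308.3708 / 1,182.0620 = 5.33675 half-year periods.
In years: 5.33675 / 2 = 2.66838 years.

2.67 years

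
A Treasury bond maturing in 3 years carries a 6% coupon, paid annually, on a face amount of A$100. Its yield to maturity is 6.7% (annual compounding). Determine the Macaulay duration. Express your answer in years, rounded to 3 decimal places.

Periodic yield y = 0.067. Discount each cash flow and weight by its year:
  t   CF        PV=CF/(1+0.067)^t    t·PV
  1         6.00         5.6232         5.6232
  2         6.00         5.2701        10.5403
  3       106.00        87.2595       261.7784
  Σ                     98.1529       277.9420
Price P = Σ PV = 98.1529.
Macaulay duration = Σ(t·PV) / P = 277.9420 / 98.1529 = 2.83173 years.

2.832 years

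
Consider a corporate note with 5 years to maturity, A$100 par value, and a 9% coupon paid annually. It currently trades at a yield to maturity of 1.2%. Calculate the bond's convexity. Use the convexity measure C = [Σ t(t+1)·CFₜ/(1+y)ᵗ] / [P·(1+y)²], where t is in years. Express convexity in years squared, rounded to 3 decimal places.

24.312

With y = 0.012:
  t   CF        PV=CF/(1+0.012)^t    t·PV        t(t+1)·PV
  1         9.00         8.8933         8.8933          17.7866
  2         9.00         8.7878        17.5757          52.7270
  3         9.00         8.6836        26.0509         104.2035
  4         9.00         8.5807        34.3226         171.6131
  5       109.00       102.6890       513.4450       3,080.6701
  Σ                    137.6344       600.2874       3,427.0002
P = 137.6344.
Convexity = Σ t(t+1)·PV / [P·(1+y)²] = 3,427.0002 / (137.6344 × 1.024144) = 24.31231.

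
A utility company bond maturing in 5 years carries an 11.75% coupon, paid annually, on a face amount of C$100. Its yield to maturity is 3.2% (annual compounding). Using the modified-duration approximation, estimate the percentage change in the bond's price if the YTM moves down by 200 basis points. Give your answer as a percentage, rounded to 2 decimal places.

+8.15%

Periodic yield y = 0.032. Modified duration first:
  t   CF        PV=CF/(1+0.032)^t    t·PV
  1        11.75        11.3857        11.3857
  2        11.75        11.0326        22.0652
  3        11.75        10.6905        32.0716
  4        11.75        10.3590        41.4361
  5       111.75        95.4661       477.3304
  Σ                    138.9339       584.2889
P = 138.9339; D_Mac = 4.20552 yrs; D_mod = 4.20552/(1+0.032) = 4.07511 yrs.
ΔP/P ≈ -D_mod · Δy = -4.07511 × (-0.02) = +0.081502 = +8.1502%.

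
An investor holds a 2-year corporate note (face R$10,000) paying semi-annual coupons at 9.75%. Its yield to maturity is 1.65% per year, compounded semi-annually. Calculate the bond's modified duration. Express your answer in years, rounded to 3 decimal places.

Periodic yield y = 0.00825. First find Macaulay duration:
  t   CF        PV=CF/(1+0.00825)^t    t·PV
  1       487.50       483.5110       483.5110
  2       487.50       479.5547       959.1094
  3       487.50       475.6308     1,426.8923
  4    10,487.50    10,148.4345    40,593.7378
  Σ                 11,587.1310    43,463.2505
P = 11,587.1310; Macaulay duration = 43,463.2505 / 11,587.1310 = 3.75099 half-year periods = 1.87550 years.
Modified duration = D_Mac / (1 + y) = 1.87550 / 1.00825 = 1.86015 years.

1.860 years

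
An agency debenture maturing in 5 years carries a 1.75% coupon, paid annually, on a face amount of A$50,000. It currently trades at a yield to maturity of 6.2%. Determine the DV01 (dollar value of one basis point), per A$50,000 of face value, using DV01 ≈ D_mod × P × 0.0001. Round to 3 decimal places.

A$18.420

Periodic yield y = 0.062.
  t   CF        PV=CF/(1+0.062)^t    t·PV
  1       875.00       823.9171       823.9171
  2       875.00       775.8165     1,551.6330
  3       875.00       730.5240     2,191.5721
  4       875.00       687.8757     2,751.5029
  5    50,875.00    37,660.1321   188,300.6603
  Σ                 40,678.2655   195,619.2854
P = 40,678.2655; D_Mac = 4.80894 yrs; D_mod = 4.52819 yrs.
DV01 ≈ 4.52819 × 40,678.2655 × 0.0001 = 18.419895.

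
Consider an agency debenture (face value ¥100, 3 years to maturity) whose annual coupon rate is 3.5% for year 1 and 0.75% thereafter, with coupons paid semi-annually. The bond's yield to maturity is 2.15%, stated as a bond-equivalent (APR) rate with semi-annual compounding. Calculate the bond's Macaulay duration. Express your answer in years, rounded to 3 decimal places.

2.910 years

Periodic yield y = 0.01075. Discount each cash flow and weight by its period:
  t   CF        PV=CF/(1+0.01075)^t    t·PV
  1        1.750         1.7314         1.7314
  2        1.750         1.7130         3.4259
  3        0.375         0.3632         1.0895
  4        0.375         0.3593         1.4372
  5        0.375         0.3555         1.7774
  6      100.375        94.1376       564.8255
  Σ                     98.6599       574.2869
Price P = Σ PV = 98.6599.
Macaulay duration = Σ(t·PV) / P = 574.2869 / 98.6599 = 5.82088 half-year periods.
In years: 5.82088 / 2 = 2.91044 years.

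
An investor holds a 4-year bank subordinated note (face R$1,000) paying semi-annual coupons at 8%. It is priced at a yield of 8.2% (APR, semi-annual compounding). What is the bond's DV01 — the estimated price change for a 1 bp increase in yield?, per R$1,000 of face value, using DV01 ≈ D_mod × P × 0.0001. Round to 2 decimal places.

Periodic yield y = 0.041.
  t   CF        PV=CF/(1+0.041)^t    t·PV
  1        40.00        38.4246        38.4246
  2        40.00        36.9112        73.8225
  3        40.00        35.4575       106.3724
  4        40.00        34.0610       136.2439
  5        40.00        32.7195       163.5974
  6        40.00        31.4308       188.5849
  7        40.00        30.1929       211.3503
  8     1,040.00       754.0975     6,032.7800
  Σ                    993.2950     6,951.1760
P = 993.2950; D_Mac = 6.99810 half-year periods = 3.49905 yrs; D_mod = 3.36124 yrs.
DV01 ≈ 3.36124 × 993.2950 × 0.0001 = 0.333870.

R$0.33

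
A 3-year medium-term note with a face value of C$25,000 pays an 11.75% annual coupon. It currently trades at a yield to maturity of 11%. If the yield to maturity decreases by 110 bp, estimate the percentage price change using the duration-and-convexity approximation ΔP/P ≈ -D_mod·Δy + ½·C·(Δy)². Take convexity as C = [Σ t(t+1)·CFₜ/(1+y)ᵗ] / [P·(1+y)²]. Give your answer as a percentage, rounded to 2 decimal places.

With y = 0.11:
  t   CF        PV=CF/(1+0.11)^t    t·PV        t(t+1)·PV
  1     2,937.50     2,646.3964     2,646.3964       5,292.7928
  2     2,937.50     2,384.1409     4,768.2818      14,304.8454
  3    27,937.50    20,427.6592    61,282.9776     245,131.9106
  Σ                 25,458.1965    68,697.6558     264,729.5488
P = 25,458.1965; D_Mac = 2.69845 yrs; D_mod = 2.43104 yrs; C = 8.43974.
Duration effect: -2.43104 × (-0.011) = +0.026741
Convexity effect: 0.5 × 8.43974 × (-0.011)² = +0.0005106
ΔP/P ≈ +0.026741 + 0.0005106 = +0.027252 = +2.7252%.

+2.73%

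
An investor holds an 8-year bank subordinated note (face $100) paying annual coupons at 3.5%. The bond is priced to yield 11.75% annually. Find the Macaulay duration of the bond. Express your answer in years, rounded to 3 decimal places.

6.781 years

Periodic yield y = 0.1175. Discount each cash flow and weight by its year:
  t   CF        PV=CF/(1+0.1175)^t    t·PV
  1         3.50         3.1320         3.1320
  2         3.50         2.8027         5.6054
  3         3.50         2.5080         7.5240
  4         3.50         2.2443         8.9771
  5         3.50         2.0083        10.0415
  6         3.50         1.7971        10.7829
  7         3.50         1.6082        11.2573
  8       103.50        42.5559       340.4474
  Σ                     58.6565       397.7676
Price P = Σ PV = 58.6565.
Macaulay duration = Σ(t·PV) / P = 397.7676 / 58.6565 = 6.78130 years.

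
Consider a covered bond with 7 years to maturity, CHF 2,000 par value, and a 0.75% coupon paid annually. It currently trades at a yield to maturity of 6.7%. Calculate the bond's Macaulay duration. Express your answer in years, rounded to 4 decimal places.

Periodic yield y = 0.067. Discount each cash flow and weight by its year:
  t   CF        PV=CF/(1+0.067)^t    t·PV
  1        15.00        14.0581        14.0581
  2        15.00        13.1754        26.3507
  3        15.00        12.3480        37.0441
  4        15.00        11.5727        46.2907
  5        15.00        10.8460        54.2299
  6        15.00        10.1649        60.9896
  7     2,015.00     1,279.7470     8,958.2289
  Σ                  1,351.9121     9,197.1921
Price P = Σ PV = 1,351.9121.
Macaulay duration = Σ(t·PV) / P = 9,197.1921 / 1,351.9121 = 6.80310 years.

6.8031 years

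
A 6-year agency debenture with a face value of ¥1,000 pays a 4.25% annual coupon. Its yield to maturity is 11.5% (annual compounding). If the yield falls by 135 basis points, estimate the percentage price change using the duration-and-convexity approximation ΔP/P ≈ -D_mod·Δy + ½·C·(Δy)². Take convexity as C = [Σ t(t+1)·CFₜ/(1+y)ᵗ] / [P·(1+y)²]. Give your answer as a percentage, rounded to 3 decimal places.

+6.658%

With y = 0.115:
  t   CF        PV=CF/(1+0.115)^t    t·PV        t(t+1)·PV
  1        42.50        38.1166        38.1166          76.2332
  2        42.50        34.1853        68.3706         205.1117
  3        42.50        30.6594        91.9783         367.9134
  4        42.50        27.4973       109.9891         549.9453
  5        42.50        24.6612       123.3061         739.8367
  6     1,042.50       542.5339     3,255.2032      22,786.4227
  Σ                    697.6537     3,686.9639      24,725.4629
P = 697.6537; D_Mac = 5.28481 yrs; D_mod = 4.73974 yrs; C = 28.50722.
Duration effect: -4.73974 × (-0.0135) = +0.063986
Convexity effect: 0.5 × 28.50722 × (-0.0135)² = +0.0025977
ΔP/P ≈ +0.063986 + 0.0025977 = +0.066584 = +6.6584%.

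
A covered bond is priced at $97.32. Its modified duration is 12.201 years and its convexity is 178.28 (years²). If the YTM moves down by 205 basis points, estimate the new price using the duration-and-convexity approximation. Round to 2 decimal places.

Duration effect: -D_mod·Δy = -12.201 × (-0.0205) = +0.2501205
Convexity effect: ½·C·(Δy)² = 0.5 × 178.28 × (-0.0205)² = +0.037461085
ΔP/P ≈ +0.2501205 + 0.037461085 = +0.287581585
New price ≈ 97.32 × (1 + 0.287581585) = 125.3074398522.

$125.31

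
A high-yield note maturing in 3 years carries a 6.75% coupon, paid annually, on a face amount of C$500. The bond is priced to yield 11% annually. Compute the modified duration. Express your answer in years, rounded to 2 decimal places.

Periodic yield y = 0.11. First find Macaulay duration:
  t   CF        PV=CF/(1+0.11)^t    t·PV
  1        33.75        30.4054        30.4054
  2        33.75        27.3923        54.7845
  3       533.75       390.2734     1,170.8202
  Σ                    448.0711     1,256.0101
P = 448.0711; Macaulay duration = 1,256.0101 / 448.0711 = 2.80315 years.
Modified duration = D_Mac / (1 + y) = 2.80315 / 1.11 = 2.52536 years.

2.53 years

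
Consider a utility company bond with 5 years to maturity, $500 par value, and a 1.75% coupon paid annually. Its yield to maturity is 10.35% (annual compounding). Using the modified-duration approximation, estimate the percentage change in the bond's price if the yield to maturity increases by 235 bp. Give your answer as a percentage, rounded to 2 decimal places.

Periodic yield y = 0.1035. Modified duration first:
  t   CF        PV=CF/(1+0.1035)^t    t·PV
  1         8.75         7.9293         7.9293
  2         8.75         7.1856        14.3712
  3         8.75         6.5116        19.5349
  4         8.75         5.9009        23.6036
  5       508.75       310.9158     1,554.5788
  Σ                    338.4432     1,620.0179
P = 338.4432; D_Mac = 4.78668 yrs; D_mod = 4.78668/(1+0.1035) = 4.33772 yrs.
ΔP/P ≈ -D_mod · Δy = -4.33772 × (+0.0235) = -0.101936 = -10.1936%.

-10.19%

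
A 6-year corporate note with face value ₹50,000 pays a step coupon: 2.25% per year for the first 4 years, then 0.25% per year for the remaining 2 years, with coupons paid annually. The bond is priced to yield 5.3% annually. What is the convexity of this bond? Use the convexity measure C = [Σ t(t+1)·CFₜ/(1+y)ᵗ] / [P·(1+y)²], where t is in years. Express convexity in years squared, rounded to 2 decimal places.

With y = 0.053:
  t   CF        PV=CF/(1+0.053)^t    t·PV        t(t+1)·PV
  1     1,125.00     1,068.3761     1,068.3761       2,136.7521
  2     1,125.00     1,014.6022     2,029.2043       6,087.6129
  3     1,125.00       963.5348     2,890.6044      11,562.4177
  4     1,125.00       915.0378     3,660.1512      18,300.7561
  5       125.00        96.5535       482.7677       2,896.6059
  6    50,125.00    36,769.1981   220,615.1886   1,544,306.3205
  Σ                 40,827.3025   230,746.2923   1,585,290.4653
P = 40,827.3025.
Convexity = Σ t(t+1)·PV / [P·(1+y)²] = 1,585,290.4653 / (40,827.3025 × 1.108809) = 35.01881.

35.02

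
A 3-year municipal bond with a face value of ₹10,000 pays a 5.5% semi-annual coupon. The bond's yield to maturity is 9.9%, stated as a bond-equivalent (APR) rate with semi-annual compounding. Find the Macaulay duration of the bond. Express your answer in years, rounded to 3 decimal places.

2.792 years

Periodic yield y = 0.0495. Discount each cash flow and weight by its period:
  t   CF        PV=CF/(1+0.0495)^t    t·PV
  1       275.00       262.0295       262.0295
  2       275.00       249.6708       499.3417
  3       275.00       237.8950       713.6851
  4       275.00       226.6746       906.6985
  5       275.00       215.9835     1,079.9173
  6    10,275.00     7,689.3065    46,135.8391
  Σ                  8,881.5600    49,597.5111
Price P = Σ PV = 8,881.5600.
Macaulay duration = Σ(t·PV) / P = 49,597.5111 / 8,881.5600 = 5.58432 half-year periods.
In years: 5.58432 / 2 = 2.79216 years.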